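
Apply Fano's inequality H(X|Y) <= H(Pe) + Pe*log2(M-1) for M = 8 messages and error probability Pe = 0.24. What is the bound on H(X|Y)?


H(Pe) = -Pe*log2(Pe) - (1-Pe)*log2(1-Pe) = -0.24*log2(0.24) - 0.76*log2(0.76) = 0.494134 + 0.300906 = 0.795. Pe*log2(M-1) = 0.24*log2(7) = 0.673765. Bound = H(Pe) + Pe*log2(M-1) = 0.494134 + 0.300906 + 0.673765 = 1.4688

1.4688 bits


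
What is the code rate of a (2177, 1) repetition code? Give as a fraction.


Rate = k/n = 1/2177

1/2177


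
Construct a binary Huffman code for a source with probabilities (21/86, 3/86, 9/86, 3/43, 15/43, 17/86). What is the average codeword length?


Huffman construction (repeatedly merge the two least-probable nodes; each merge adds 1 bit to every symbol beneath it): 3/86 + 3/43 = 9/86; 9/86 + 9/86 = 9/43; 17/86 + 9/43 = 35/86; 21/86 + 15/43 = 51/86; 35/86 + 51/86 = 1. Resulting codeword lengths (in the order the probabilities were given): (2, 4, 3, 4, 2, 2). L_avg = sum(p_i * l_i) = 21/86*2 + 3/86*4 + 9/86*3 + 3/43*4 + 15/43*2 + 17/86*2 = 199/86 = 2.314

2.314 bits


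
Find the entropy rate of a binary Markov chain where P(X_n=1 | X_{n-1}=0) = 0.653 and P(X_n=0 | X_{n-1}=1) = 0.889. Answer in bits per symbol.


Stationary distribution: pi_0 = p10/(p01+p10) = 0.5765, pi_1 = 0.4235. Entropy rate H' = pi_0*H(p01) + pi_1*H(p10) = 0.5765*0.9314 + 0.4235*0.5029 = 0.7499

0.7499 bits/symbol


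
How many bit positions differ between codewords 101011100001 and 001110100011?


Count differing positions: ^ . . ^ . ^ . . . . ^ . = 4 differences

4


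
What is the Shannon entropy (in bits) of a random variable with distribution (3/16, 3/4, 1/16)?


H = -sum(p_i * log2(p_i)). Terms: -(3/16)*log2(3/16) = 0.452820; -(3/4)*log2(3/4) = 0.311278; -(1/16)*log2(1/16) = 0.250000. H = 0.452820 + 0.311278 + 0.250000 = 1.0141

1.0141 bits


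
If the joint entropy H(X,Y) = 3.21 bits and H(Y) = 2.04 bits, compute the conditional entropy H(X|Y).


H(X|Y) = H(X,Y) - H(Y) = 3.21 - 2.04 = 1.17

1.17 bits


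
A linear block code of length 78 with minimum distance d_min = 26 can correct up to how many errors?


Correction capability = floor((d-1)/2) = floor((26-1)/2) = 12

12 errors


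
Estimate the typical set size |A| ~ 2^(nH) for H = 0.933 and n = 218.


log2|A_typical| = nH = 218 * 0.933 = 203.394, so |A_typical| ~ 2^203.394 = 1.689e+61

1.689e+61


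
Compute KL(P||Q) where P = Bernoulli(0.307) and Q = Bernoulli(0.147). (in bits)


KL = p*log2(p/q) + (1-p)*log2((1-p)/(1-q)) = 0.307*log2(0.307/0.147) + 0.693*log2(0.693/0.853) = 0.1185

0.1185 bits


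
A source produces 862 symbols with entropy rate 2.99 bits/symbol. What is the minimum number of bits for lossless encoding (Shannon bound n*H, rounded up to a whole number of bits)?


Minimum bits >= n * H = 862 * 2.99 = 2577.38, rounded up to a whole number of bits = 2578

2578 bits


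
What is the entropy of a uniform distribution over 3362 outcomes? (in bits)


H = log2(n) = log2(3362) = 11.7151

11.7151 bits


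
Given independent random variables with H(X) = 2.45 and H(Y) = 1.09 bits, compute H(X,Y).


For independent variables, H(X,Y) = H(X) + H(Y) = 2.45 + 1.09 = 3.54

3.54 bits


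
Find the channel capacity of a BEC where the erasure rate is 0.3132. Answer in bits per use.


C = 1 - epsilon = 1 - 0.3132 = 0.6868

0.6868 bits


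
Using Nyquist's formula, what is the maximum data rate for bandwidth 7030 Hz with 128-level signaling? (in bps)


Rate = 2 * B * log2(M) = 2 * 7030 * 7.0 = 98420.0

98420.0 bps


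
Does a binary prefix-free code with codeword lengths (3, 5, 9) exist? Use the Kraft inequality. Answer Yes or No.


Kraft sum = sum(2^(-l_i)) = 0.1582, need <= 1. Result: satisfied (a binary prefix-free code with these lengths exists)

Yes


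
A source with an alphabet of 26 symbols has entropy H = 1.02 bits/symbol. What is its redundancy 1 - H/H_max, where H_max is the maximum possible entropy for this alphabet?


H_max = log2(K) = log2(26) = 4.7004 bits/symbol. Redundancy = 1 - H/H_max = 1 - 1.02/4.7004 = 1 - 0.217 = 0.783

0.783


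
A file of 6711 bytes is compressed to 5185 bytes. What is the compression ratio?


Ratio = original / compressed = 6711 / 5185 = 1.2943

1.2943


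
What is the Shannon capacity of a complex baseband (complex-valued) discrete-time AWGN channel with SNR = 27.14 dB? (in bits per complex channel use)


SNR_linear = 10^(27.14/10) = 517.6068; C = log2(1 + SNR_linear) = log2(1 + 517.6068) = 9.0185

9.0185 bits/channel use


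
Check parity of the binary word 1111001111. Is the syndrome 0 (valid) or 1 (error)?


Syndrome = XOR of all bits = 1 XOR 1 XOR 1 XOR 1 XOR 0 XOR 0 XOR 1 XOR 1 XOR 1 XOR 1 = 0

0


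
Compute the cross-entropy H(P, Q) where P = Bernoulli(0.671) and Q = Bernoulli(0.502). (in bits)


H(P,Q) = -p*log2(q) - (1-p)*log2(1-q). -0.671*log2(0.502) = 0.667136; -0.329*log2(0.498) = 0.330902. H(P,Q) = 0.667136 + 0.330902 = 0.998

0.998 bits


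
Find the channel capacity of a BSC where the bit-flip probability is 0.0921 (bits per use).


H(p) = -p*log2(p) - (1-p)*log2(1-p) = -0.0921*log2(0.0921) - 0.9079*log2(0.9079) = 0.316884 + 0.126556 = 0.4434. C = 1 - H(p) = 1 - 0.4434 = 0.5566

0.5566 bits


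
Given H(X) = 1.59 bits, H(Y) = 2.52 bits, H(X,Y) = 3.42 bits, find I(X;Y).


I(X;Y) = H(X) + H(Y) - H(X,Y) = 1.59 + 2.52 - 3.42 = 0.69

0.69 bits


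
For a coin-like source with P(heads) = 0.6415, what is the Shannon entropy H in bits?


H = -p*log2(p) - (1-p)*log2(1-p). -0.6415*log2(0.6415) = 0.410867; -0.3585*log2(0.3585) = 0.530564. H = 0.410867 + 0.530564 = 0.9414

0.9414 bits


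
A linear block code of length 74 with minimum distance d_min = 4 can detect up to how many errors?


Detection capability = d_min - 1 = 4 - 1 = 3

3 errors


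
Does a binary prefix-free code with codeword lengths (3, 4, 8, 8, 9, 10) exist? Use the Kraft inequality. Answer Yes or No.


Kraft sum = sum(2^(-l_i)) = 0.1982, need <= 1. Result: satisfied (a binary prefix-free code with these lengths exists)

Yes


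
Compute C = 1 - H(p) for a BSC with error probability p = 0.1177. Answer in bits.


H(p) = -p*log2(p) - (1-p)*log2(1-p) = -0.1177*log2(0.1177) - 0.8823*log2(0.8823) = 0.363318 + 0.159395 = 0.5227. C = 1 - H(p) = 1 - 0.5227 = 0.4773

0.4773 bits


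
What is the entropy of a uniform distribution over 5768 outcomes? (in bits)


H = log2(n) = log2(5768) = 12.4939

12.4939 bits


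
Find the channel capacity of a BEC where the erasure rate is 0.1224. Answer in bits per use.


C = 1 - epsilon = 1 - 0.1224 = 0.8776

0.8776 bits


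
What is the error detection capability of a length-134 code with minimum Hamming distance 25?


Detection capability = d_min - 1 = 25 - 1 = 24

24 errors


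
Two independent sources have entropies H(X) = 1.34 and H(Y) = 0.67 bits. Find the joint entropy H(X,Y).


For independent variables, H(X,Y) = H(X) + H(Y) = 1.34 + 0.67 = 2.01

2.01 bits


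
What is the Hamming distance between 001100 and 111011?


Count differing positions: ^ ^ . ^ ^ ^ = 5 differences

5


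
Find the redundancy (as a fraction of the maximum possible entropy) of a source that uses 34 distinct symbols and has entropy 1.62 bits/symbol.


H_max = log2(K) = log2(34) = 5.0875 bits/symbol. Redundancy = 1 - H/H_max = 1 - 1.62/5.0875 = 1 - 0.3184 = 0.6816

0.6816


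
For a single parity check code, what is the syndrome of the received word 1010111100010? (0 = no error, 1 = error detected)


Syndrome = XOR of all bits = 1 XOR 0 XOR 1 XOR 0 XOR 1 XOR 1 XOR 1 XOR 1 XOR 0 XOR 0 XOR 0 XOR 1 XOR 0 = 1

1


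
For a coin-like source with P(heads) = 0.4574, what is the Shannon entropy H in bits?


H = -p*log2(p) - (1-p)*log2(1-p). -0.4574*log2(0.4574) = 0.516163; -0.5426*log2(0.5426) = 0.478594. H = 0.516163 + 0.478594 = 0.9948

0.9948 bits


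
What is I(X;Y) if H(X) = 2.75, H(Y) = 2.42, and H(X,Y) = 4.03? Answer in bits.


I(X;Y) = H(X) + H(Y) - H(X,Y) = 2.75 + 2.42 - 4.03 = 1.14

1.14 bits


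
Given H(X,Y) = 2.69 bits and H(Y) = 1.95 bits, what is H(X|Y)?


H(X|Y) = H(X,Y) - H(Y) = 2.69 - 1.95 = 0.74

0.74 bits


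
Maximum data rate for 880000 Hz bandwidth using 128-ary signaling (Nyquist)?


Rate = 2 * B * log2(M) = 2 * 880000 * 7.0 = 12320000.0

12320000.0 bps


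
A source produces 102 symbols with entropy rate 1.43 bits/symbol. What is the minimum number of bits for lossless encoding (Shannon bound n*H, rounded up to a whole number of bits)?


Minimum bits >= n * H = 102 * 1.43 = 145.86, rounded up to a whole number of bits = 146

146 bits


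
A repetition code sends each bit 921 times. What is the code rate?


Rate = k/n = 1/921

1/921


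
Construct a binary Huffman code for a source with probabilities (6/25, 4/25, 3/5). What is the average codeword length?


Huffman construction (repeatedly merge the two least-probable nodes; each merge adds 1 bit to every symbol beneath it): 4/25 + 6/25 = 2/5; 2/5 + 3/5 = 1. Resulting codeword lengths (in the order the probabilities were given): (2, 2, 1). L_avg = sum(p_i * l_i) = 6/25*2 + 4/25*2 + 3/5*1 = 7/5 = 1.4

1.4 bits


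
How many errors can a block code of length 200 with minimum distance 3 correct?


Correction capability = floor((d-1)/2) = floor((3-1)/2) = 1

1 errors


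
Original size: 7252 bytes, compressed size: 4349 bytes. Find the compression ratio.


Ratio = original / compressed = 7252 / 4349 = 1.6675

1.6675


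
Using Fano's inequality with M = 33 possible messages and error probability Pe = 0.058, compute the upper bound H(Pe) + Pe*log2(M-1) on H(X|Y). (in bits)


H(Pe) = -Pe*log2(Pe) - (1-Pe)*log2(1-Pe) = -0.058*log2(0.058) - 0.942*log2(0.942) = 0.238253 + 0.081201 = 0.3195. Pe*log2(M-1) = 0.058*log2(32) = 0.290000. Bound = H(Pe) + Pe*log2(M-1) = 0.238253 + 0.081201 + 0.290000 = 0.6095

0.6095 bits


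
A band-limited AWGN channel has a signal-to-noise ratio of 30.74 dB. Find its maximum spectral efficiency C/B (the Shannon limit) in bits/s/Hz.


SNR_linear = 10^(30.74/10) = 1185.7687; C/B = log2(1 + SNR_linear) = log2(1 + 1185.7687) = 10.2128

10.2128 bits/s/Hz


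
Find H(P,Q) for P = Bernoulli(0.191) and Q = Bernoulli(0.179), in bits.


H(P,Q) = -p*log2(q) - (1-p)*log2(1-q). -0.191*log2(0.179) = 0.474056; -0.809*log2(0.821) = 0.230198. H(P,Q) = 0.474056 + 0.230198 = 0.7043

0.7043 bits


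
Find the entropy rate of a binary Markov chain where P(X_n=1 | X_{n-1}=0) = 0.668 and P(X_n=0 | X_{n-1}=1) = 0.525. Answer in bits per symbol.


Stationary distribution: pi_0 = p10/(p01+p10) = 0.4401, pi_1 = 0.5599. Entropy rate H' = pi_0*H(p01) + pi_1*H(p10) = 0.4401*0.917 + 0.5599*0.9982 = 0.9624

0.9624 bits/symbol


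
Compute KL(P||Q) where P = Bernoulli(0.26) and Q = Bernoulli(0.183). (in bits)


KL = p*log2(p/q) + (1-p)*log2((1-p)/(1-q)) = 0.26*log2(0.26/0.183) + 0.74*log2(0.74/0.817) = 0.0261

0.0261 bits


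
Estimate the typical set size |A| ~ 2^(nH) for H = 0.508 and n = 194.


log2|A_typical| = nH = 194 * 0.508 = 98.552, so |A_typical| ~ 2^98.552 = 4.646e+29

4.646e+29


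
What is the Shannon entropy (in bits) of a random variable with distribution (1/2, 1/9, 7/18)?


H = -sum(p_i * log2(p_i)). Terms: -(1/2)*log2(1/2) = 0.500000; -(1/9)*log2(1/9) = 0.352214; -(7/18)*log2(7/18) = 0.529888. H = 0.500000 + 0.352214 + 0.529888 = 1.3821

1.3821 bits


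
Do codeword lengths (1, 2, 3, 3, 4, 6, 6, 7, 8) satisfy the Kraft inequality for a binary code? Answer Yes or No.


Kraft sum = sum(2^(-l_i)) = 1.1055, need <= 1. Result: violated (a binary prefix-free code with these lengths cannot exist)

No


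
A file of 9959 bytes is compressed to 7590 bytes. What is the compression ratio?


Ratio = original / compressed = 9959 / 7590 = 1.3121

1.3121


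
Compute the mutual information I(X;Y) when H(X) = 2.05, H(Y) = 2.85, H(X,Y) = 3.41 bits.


I(X;Y) = H(X) + H(Y) - H(X,Y) = 2.05 + 2.85 - 3.41 = 1.49

1.49 bits


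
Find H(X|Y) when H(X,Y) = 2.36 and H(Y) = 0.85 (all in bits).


H(X|Y) = H(X,Y) - H(Y) = 2.36 - 0.85 = 1.51

1.51 bits


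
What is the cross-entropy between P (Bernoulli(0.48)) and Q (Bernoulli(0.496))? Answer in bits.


H(P,Q) = -p*log2(q) - (1-p)*log2(1-q). -0.48*log2(0.496) = 0.485562; -0.52*log2(0.504) = 0.514022. H(P,Q) = 0.485562 + 0.514022 = 0.9996

0.9996 bits


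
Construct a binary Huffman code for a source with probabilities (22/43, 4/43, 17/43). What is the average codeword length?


Huffman construction (repeatedly merge the two least-probable nodes; each merge adds 1 bit to every symbol beneath it): 4/43 + 17/43 = 21/43; 21/43 + 22/43 = 1. Resulting codeword lengths (in the order the probabilities were given): (1, 2, 2). L_avg = sum(p_i * l_i) = 22/43*1 + 4/43*2 + 17/43*2 = 64/43 = 1.4884

1.4884 bits


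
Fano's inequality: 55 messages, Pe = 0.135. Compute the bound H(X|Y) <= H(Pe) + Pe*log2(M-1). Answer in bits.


H(Pe) = -Pe*log2(Pe) - (1-Pe)*log2(1-Pe) = -0.135*log2(0.135) - 0.865*log2(0.865) = 0.390011 + 0.180982 = 0.571. Pe*log2(M-1) = 0.135*log2(54) = 0.776910. Bound = H(Pe) + Pe*log2(M-1) = 0.390011 + 0.180982 + 0.776910 = 1.3479

1.3479 bits


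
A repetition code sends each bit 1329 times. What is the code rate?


Rate = k/n = 1/1329

1/1329


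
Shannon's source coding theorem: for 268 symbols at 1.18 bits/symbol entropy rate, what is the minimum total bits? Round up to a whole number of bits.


Minimum bits >= n * H = 268 * 1.18 = 316.24, rounded up to a whole number of bits = 317

317 bits


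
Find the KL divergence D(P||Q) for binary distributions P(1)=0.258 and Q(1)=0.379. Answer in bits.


KL = p*log2(p/q) + (1-p)*log2((1-p)/(1-q)) = 0.258*log2(0.258/0.379) + 0.742*log2(0.742/0.621) = 0.0474

0.0474 bits


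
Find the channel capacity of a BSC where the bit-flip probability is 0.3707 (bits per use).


H(p) = -p*log2(p) - (1-p)*log2(1-p) = -0.3707*log2(0.3707) - 0.6293*log2(0.6293) = 0.530722 + 0.420486 = 0.9512. C = 1 - H(p) = 1 - 0.9512 = 0.0488

0.0488 bits


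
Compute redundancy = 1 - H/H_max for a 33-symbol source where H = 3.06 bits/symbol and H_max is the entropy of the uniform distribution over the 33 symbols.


H_max = log2(K) = log2(33) = 5.0444 bits/symbol. Redundancy = 1 - H/H_max = 1 - 3.06/5.0444 = 1 - 0.6066 = 0.3934

0.3934


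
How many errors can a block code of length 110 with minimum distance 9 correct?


Correction capability = floor((d-1)/2) = floor((9-1)/2) = 4

4 errors


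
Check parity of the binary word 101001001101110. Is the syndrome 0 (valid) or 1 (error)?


Syndrome = XOR of all bits = 1 XOR 0 XOR 1 XOR 0 XOR 0 XOR 1 XOR 0 XOR 0 XOR 1 XOR 1 XOR 0 XOR 1 XOR 1 XOR 1 XOR 0 = 0

0


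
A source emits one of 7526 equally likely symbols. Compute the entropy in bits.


H = log2(n) = log2(7526) = 12.8777

12.8777 bits


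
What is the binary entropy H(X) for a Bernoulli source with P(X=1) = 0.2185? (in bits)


H = -p*log2(p) - (1-p)*log2(1-p). -0.2185*log2(0.2185) = 0.479453; -0.7815*log2(0.7815) = 0.277966. H = 0.479453 + 0.277966 = 0.7574

0.7574 bits


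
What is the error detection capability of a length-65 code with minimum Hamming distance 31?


Detection capability = d_min - 1 = 31 - 1 = 30

30 errors


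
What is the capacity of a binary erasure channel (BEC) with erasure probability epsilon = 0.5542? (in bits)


C = 1 - epsilon = 1 - 0.5542 = 0.4458

0.4458 bits


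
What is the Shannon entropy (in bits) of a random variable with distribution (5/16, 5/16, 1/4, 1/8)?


H = -sum(p_i * log2(p_i)). Terms: -(5/16)*log2(5/16) = 0.524397; -(5/16)*log2(5/16) = 0.524397; -(1/4)*log2(1/4) = 0.500000; -(1/8)*log2(1/8) = 0.375000. H = 0.524397 + 0.524397 + 0.500000 + 0.375000 = 1.9238

1.9238 bits


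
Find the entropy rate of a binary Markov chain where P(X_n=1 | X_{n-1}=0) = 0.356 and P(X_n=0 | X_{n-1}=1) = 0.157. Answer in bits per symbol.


Stationary distribution: pi_0 = p10/(p01+p10) = 0.306, pi_1 = 0.694. Entropy rate H' = pi_0*H(p01) + pi_1*H(p10) = 0.306*0.9393 + 0.694*0.6271 = 0.7226

0.7226 bits/symbol


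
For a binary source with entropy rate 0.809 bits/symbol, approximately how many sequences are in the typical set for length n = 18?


log2|A_typical| = nH = 18 * 0.809 = 14.562, so |A_typical| ~ 2^14.562 = 2.419e+04

2.419e+04


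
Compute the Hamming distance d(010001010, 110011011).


Count differing positions: ^ . . . ^ . . . ^ = 3 differences

3


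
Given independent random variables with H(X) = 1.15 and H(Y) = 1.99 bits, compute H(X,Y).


For independent variables, H(X,Y) = H(X) + H(Y) = 1.15 + 1.99 = 3.14

3.14 bits


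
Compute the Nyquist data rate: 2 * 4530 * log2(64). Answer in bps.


Rate = 2 * B * log2(M) = 2 * 4530 * 6.0 = 54360.0

54360.0 bps


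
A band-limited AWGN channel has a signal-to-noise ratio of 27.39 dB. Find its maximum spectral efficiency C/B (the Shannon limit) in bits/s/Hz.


SNR_linear = 10^(27.39/10) = 548.277; C/B = log2(1 + SNR_linear) = log2(1 + 548.277) = 9.1014

9.1014 bits/s/Hz


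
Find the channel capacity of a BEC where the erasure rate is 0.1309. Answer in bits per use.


C = 1 - epsilon = 1 - 0.1309 = 0.8691

0.8691 bits


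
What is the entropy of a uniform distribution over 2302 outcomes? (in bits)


H = log2(n) = log2(2302) = 11.1687

11.1687 bits


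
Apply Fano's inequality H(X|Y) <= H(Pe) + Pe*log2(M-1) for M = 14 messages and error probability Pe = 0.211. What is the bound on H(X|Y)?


H(Pe) = -Pe*log2(Pe) - (1-Pe)*log2(1-Pe) = -0.211*log2(0.211) - 0.789*log2(0.789) = 0.473629 + 0.269761 = 0.7434. Pe*log2(M-1) = 0.211*log2(13) = 0.780793. Bound = H(Pe) + Pe*log2(M-1) = 0.473629 + 0.269761 + 0.780793 = 1.5242

1.5242 bits


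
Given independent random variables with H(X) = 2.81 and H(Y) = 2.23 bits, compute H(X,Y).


For independent variables, H(X,Y) = H(X) + H(Y) = 2.81 + 2.23 = 5.04

5.04 bits


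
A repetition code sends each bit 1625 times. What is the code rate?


Rate = k/n = 1/1625

1/1625


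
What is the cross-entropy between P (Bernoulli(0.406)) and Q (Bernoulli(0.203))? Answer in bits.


H(P,Q) = -p*log2(q) - (1-p)*log2(1-q). -0.406*log2(0.203) = 0.933982; -0.594*log2(0.797) = 0.194445. H(P,Q) = 0.933982 + 0.194445 = 1.1284

1.1284 bits


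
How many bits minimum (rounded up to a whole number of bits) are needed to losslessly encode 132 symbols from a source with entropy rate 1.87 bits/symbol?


Minimum bits >= n * H = 132 * 1.87 = 246.84, rounded up to a whole number of bits = 247

247 bits


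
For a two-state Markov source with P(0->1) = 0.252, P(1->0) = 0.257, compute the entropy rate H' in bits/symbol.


Stationary distribution: pi_0 = p10/(p01+p10) = 0.5049, pi_1 = 0.4951. Entropy rate H' = pi_0*H(p01) + pi_1*H(p10) = 0.5049*0.8144 + 0.4951*0.8222 = 0.8183

0.8183 bits/symbol


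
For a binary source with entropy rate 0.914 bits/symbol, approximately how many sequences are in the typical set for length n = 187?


log2|A_typical| = nH = 187 * 0.914 = 170.918, so |A_typical| ~ 2^170.918 = 2.828e+51

2.828e+51


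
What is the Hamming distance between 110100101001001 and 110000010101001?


Count differing positions: . . . ^ . . ^ ^ ^ ^ . . . . . = 5 differences

5


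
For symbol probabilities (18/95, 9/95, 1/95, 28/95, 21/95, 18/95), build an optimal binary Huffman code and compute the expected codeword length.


Huffman construction (repeatedly merge the two least-probable nodes; each merge adds 1 bit to every symbol beneath it): 1/95 + 9/95 = 2/19; 2/19 + 18/95 = 28/95; 18/95 + 21/95 = 39/95; 28/95 + 28/95 = 56/95; 39/95 + 56/95 = 1. Resulting codeword lengths (in the order the probabilities were given): (3, 4, 4, 2, 2, 2). L_avg = sum(p_i * l_i) = 18/95*3 + 9/95*4 + 1/95*4 + 28/95*2 + 21/95*2 + 18/95*2 = 12/5 = 2.4

2.4 bits


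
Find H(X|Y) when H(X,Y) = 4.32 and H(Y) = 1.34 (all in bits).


H(X|Y) = H(X,Y) - H(Y) = 4.32 - 1.34 = 2.98

2.98 bits


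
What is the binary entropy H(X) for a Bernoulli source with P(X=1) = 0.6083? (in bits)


H = -p*log2(p) - (1-p)*log2(1-p). -0.6083*log2(0.6083) = 0.436239; -0.3917*log2(0.3917) = 0.529649. H = 0.436239 + 0.529649 = 0.9659

0.9659 bits


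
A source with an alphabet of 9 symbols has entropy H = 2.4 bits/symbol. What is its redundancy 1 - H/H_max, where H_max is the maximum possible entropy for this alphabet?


H_max = log2(K) = log2(9) = 3.1699 bits/symbol. Redundancy = 1 - H/H_max = 1 - 2.4/3.1699 = 1 - 0.7571 = 0.2429

0.2429


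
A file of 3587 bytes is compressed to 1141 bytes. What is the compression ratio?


Ratio = original / compressed = 3587 / 1141 = 3.1437

3.1437


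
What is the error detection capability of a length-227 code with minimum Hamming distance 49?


Detection capability = d_min - 1 = 49 - 1 = 48

48 errors


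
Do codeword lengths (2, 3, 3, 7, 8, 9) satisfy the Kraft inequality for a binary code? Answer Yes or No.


Kraft sum = sum(2^(-l_i)) = 0.5137, need <= 1. Result: satisfied (a binary prefix-free code with these lengths exists)

Yes


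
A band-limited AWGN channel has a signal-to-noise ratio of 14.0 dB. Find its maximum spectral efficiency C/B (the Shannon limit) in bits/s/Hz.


SNR_linear = 10^(14.0/10) = 25.1189; C/B = log2(1 + SNR_linear) = log2(1 + 25.1189) = 4.707

4.707 bits/s/Hz


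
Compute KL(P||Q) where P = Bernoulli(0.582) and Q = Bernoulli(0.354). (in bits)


KL = p*log2(p/q) + (1-p)*log2((1-p)/(1-q)) = 0.582*log2(0.582/0.354) + 0.418*log2(0.418/0.646) = 0.1549

0.1549 bits


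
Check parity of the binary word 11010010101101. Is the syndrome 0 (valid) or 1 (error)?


Syndrome = XOR of all bits = 1 XOR 1 XOR 0 XOR 1 XOR 0 XOR 0 XOR 1 XOR 0 XOR 1 XOR 0 XOR 1 XOR 1 XOR 0 XOR 1 = 0

0


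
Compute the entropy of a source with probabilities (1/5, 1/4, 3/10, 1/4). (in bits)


H = -sum(p_i * log2(p_i)). Terms: -(1/5)*log2(1/5) = 0.464386; -(1/4)*log2(1/4) = 0.500000; -(3/10)*log2(3/10) = 0.521090; -(1/4)*log2(1/4) = 0.500000. H = 0.464386 + 0.500000 + 0.521090 + 0.500000 = 1.9855

1.9855 bits


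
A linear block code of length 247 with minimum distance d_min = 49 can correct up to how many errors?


Correction capability = floor((d-1)/2) = floor((49-1)/2) = 24

24 errors


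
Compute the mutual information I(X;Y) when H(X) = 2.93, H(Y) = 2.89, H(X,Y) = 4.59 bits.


I(X;Y) = H(X) + H(Y) - H(X,Y) = 2.93 + 2.89 - 4.59 = 1.23

1.23 bits


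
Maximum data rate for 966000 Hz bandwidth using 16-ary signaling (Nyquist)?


Rate = 2 * B * log2(M) = 2 * 966000 * 4.0 = 7728000.0

7728000.0 bps


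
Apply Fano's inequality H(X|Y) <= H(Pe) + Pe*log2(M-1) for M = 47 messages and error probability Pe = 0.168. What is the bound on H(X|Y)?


H(Pe) = -Pe*log2(Pe) - (1-Pe)*log2(1-Pe) = -0.168*log2(0.168) - 0.832*log2(0.832) = 0.432342 + 0.220767 = 0.6531. Pe*log2(M-1) = 0.168*log2(46) = 0.927958. Bound = H(Pe) + Pe*log2(M-1) = 0.432342 + 0.220767 + 0.927958 = 1.5811

1.5811 bits


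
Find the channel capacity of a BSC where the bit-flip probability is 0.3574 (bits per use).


H(p) = -p*log2(p) - (1-p)*log2(1-p) = -0.3574*log2(0.3574) - 0.6426*log2(0.6426) = 0.530520 + 0.409983 = 0.9405. C = 1 - H(p) = 1 - 0.9405 = 0.0595

0.0595 bits


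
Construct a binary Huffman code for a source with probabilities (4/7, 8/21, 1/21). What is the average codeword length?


Huffman construction (repeatedly merge the two least-probable nodes; each merge adds 1 bit to every symbol beneath it): 1/21 + 8/21 = 3/7; 3/7 + 4/7 = 1. Resulting codeword lengths (in the order the probabilities were given): (1, 2, 2). L_avg = sum(p_i * l_i) = 4/7*1 + 8/21*2 + 1/21*2 = 10/7 = 1.4286

1.4286 bits


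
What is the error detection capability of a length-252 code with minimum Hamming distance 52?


Detection capability = d_min - 1 = 52 - 1 = 51

51 errors


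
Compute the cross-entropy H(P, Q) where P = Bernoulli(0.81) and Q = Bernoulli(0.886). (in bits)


H(P,Q) = -p*log2(q) - (1-p)*log2(1-q). -0.81*log2(0.886) = 0.141443; -0.19*log2(0.114) = 0.595250. H(P,Q) = 0.141443 + 0.595250 = 0.7367

0.7367 bits


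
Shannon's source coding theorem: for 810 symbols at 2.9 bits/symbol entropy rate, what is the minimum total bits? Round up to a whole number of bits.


Minimum bits >= n * H = 810 * 2.9 = 2349.0, rounded up to a whole number of bits = 2349

2349 bits


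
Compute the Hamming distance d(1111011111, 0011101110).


Count differing positions: ^ ^ . . ^ ^ . . . ^ = 5 differences

5


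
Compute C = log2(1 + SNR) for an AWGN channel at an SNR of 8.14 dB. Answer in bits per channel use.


SNR_linear = 10^(8.14/10) = 6.5163; C = log2(1 + SNR_linear) = log2(1 + 6.5163) = 2.91

2.91 bits/channel use


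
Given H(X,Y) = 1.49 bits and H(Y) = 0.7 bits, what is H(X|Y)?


H(X|Y) = H(X,Y) - H(Y) = 1.49 - 0.7 = 0.79

0.79 bits


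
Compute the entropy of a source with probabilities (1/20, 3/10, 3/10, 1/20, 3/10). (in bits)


H = -sum(p_i * log2(p_i)). Terms: -(1/20)*log2(1/20) = 0.216096; -(3/10)*log2(3/10) = 0.521090; -(3/10)*log2(3/10) = 0.521090; -(1/20)*log2(1/20) = 0.216096; -(3/10)*log2(3/10) = 0.521090. H = 0.216096 + 0.521090 + 0.521090 + 0.216096 + 0.521090 = 1.9955

1.9955 bits


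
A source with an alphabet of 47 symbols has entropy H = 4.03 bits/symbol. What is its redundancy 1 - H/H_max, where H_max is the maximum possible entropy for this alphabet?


H_max = log2(K) = log2(47) = 5.5546 bits/symbol. Redundancy = 1 - H/H_max = 1 - 4.03/5.5546 = 1 - 0.7255 = 0.2745

0.2745


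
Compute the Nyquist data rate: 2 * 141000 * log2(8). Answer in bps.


Rate = 2 * B * log2(M) = 2 * 141000 * 3.0 = 846000.0

846000.0 bps


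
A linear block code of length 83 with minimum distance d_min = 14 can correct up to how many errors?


Correction capability = floor((d-1)/2) = floor((14-1)/2) = 6

6 errors


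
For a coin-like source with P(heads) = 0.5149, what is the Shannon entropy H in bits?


H = -p*log2(p) - (1-p)*log2(1-p). -0.5149*log2(0.5149) = 0.493087; -0.4851*log2(0.4851) = 0.506273. H = 0.493087 + 0.506273 = 0.9994

0.9994 bits


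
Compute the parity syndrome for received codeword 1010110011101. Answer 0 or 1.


Syndrome = XOR of all bits = 1 XOR 0 XOR 1 XOR 0 XOR 1 XOR 1 XOR 0 XOR 0 XOR 1 XOR 1 XOR 1 XOR 0 XOR 1 = 0

0


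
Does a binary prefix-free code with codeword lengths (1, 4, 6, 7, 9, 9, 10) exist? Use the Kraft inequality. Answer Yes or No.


Kraft sum = sum(2^(-l_i)) = 0.5908, need <= 1. Result: satisfied (a binary prefix-free code with these lengths exists)

Yes


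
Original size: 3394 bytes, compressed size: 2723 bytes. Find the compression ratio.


Ratio = original / compressed = 3394 / 2723 = 1.2464

1.2464


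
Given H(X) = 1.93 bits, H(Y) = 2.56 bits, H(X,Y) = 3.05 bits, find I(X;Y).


I(X;Y) = H(X) + H(Y) - H(X,Y) = 1.93 + 2.56 - 3.05 = 1.44

1.44 bits


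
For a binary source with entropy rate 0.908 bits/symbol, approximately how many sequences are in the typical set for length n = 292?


log2|A_typical| = nH = 292 * 0.908 = 265.136, so |A_typical| ~ 2^265.136 = 6.515e+79

6.515e+79


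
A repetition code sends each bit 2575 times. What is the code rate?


Rate = k/n = 1/2575

1/2575


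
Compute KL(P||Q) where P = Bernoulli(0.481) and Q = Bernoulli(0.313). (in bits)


KL = p*log2(p/q) + (1-p)*log2((1-p)/(1-q)) = 0.481*log2(0.481/0.313) + 0.519*log2(0.519/0.687) = 0.0882

0.0882 bits


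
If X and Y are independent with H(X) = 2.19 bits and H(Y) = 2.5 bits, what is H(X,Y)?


For independent variables, H(X,Y) = H(X) + H(Y) = 2.19 + 2.5 = 4.69

4.69 bits


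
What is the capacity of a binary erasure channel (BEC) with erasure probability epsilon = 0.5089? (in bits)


C = 1 - epsilon = 1 - 0.5089 = 0.4911

0.4911 bits


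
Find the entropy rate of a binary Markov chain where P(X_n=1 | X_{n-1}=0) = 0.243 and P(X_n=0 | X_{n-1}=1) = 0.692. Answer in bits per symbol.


Stationary distribution: pi_0 = p10/(p01+p10) = 0.7401, pi_1 = 0.2599. Entropy rate H' = pi_0*H(p01) + pi_1*H(p10) = 0.7401*0.8 + 0.2599*0.8909 = 0.8236

0.8236 bits/symbol


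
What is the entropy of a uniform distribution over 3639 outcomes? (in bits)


H = log2(n) = log2(3639) = 11.8293

11.8293 bits


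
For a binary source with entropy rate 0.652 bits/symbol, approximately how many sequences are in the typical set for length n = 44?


log2|A_typical| = nH = 44 * 0.652 = 28.688, so |A_typical| ~ 2^28.688 = 4.325e+08

4.325e+08


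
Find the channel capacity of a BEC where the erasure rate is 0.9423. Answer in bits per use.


C = 1 - epsilon = 1 - 0.9423 = 0.0577

0.0577 bits


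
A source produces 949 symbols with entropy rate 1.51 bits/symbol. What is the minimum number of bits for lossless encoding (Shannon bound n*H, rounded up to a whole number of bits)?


Minimum bits >= n * H = 949 * 1.51 = 1432.99, rounded up to a whole number of bits = 1433

1433 bits


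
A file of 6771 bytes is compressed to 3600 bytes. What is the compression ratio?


Ratio = original / compressed = 6771 / 3600 = 1.8808

1.8808


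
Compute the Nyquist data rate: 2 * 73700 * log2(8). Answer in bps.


Rate = 2 * B * log2(M) = 2 * 73700 * 3.0 = 442200.0

442200.0 bps


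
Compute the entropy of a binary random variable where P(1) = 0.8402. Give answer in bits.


H = -p*log2(p) - (1-p)*log2(1-p). -0.8402*log2(0.8402) = 0.211054; -0.1598*log2(0.1598) = 0.422777. H = 0.211054 + 0.422777 = 0.6338

0.6338 bits


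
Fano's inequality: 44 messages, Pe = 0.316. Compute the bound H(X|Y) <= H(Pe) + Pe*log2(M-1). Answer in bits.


H(Pe) = -Pe*log2(Pe) - (1-Pe)*log2(1-Pe) = -0.316*log2(0.316) - 0.684*log2(0.684) = 0.525193 + 0.374785 = 0.9. Pe*log2(M-1) = 0.316*log2(43) = 1.714700. Bound = H(Pe) + Pe*log2(M-1) = 0.525193 + 0.374785 + 1.714700 = 2.6147

2.6147 bits


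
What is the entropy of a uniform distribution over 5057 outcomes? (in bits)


H = log2(n) = log2(5057) = 12.3041

12.3041 bits


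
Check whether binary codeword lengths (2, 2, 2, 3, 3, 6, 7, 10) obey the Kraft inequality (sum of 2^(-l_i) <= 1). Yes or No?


Kraft sum = sum(2^(-l_i)) = 1.0244, need <= 1. Result: violated (a binary prefix-free code with these lengths cannot exist)

No


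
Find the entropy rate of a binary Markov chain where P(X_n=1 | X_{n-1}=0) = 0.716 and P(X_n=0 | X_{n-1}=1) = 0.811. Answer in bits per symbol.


Stationary distribution: pi_0 = p10/(p01+p10) = 0.5311, pi_1 = 0.4689. Entropy rate H' = pi_0*H(p01) + pi_1*H(p10) = 0.5311*0.8608 + 0.4689*0.6994 = 0.7851

0.7851 bits/symbol


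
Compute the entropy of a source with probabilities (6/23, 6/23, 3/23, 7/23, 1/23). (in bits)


H = -sum(p_i * log2(p_i)). Terms: -(6/23)*log2(6/23) = 0.505722; -(6/23)*log2(6/23) = 0.505722; -(3/23)*log2(3/23) = 0.383296; -(7/23)*log2(7/23) = 0.522324; -(1/23)*log2(1/23) = 0.196677. H = 0.505722 + 0.505722 + 0.383296 + 0.522324 + 0.196677 = 2.1137

2.1137 bits


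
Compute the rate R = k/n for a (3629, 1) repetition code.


Rate = k/n = 1/3629

1/3629


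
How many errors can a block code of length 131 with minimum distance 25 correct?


Correction capability = floor((d-1)/2) = floor((25-1)/2) = 12

12 errors


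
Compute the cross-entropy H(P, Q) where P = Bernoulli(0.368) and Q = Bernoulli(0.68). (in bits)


H(P,Q) = -p*log2(q) - (1-p)*log2(1-q). -0.368*log2(0.68) = 0.204753; -0.632*log2(0.32) = 1.038917. H(P,Q) = 0.204753 + 1.038917 = 1.2437

1.2437 bits


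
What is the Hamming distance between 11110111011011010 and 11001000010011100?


Count differing positions: . . ^ ^ ^ ^ ^ ^ . . ^ . . . ^ ^ . = 9 differences

9


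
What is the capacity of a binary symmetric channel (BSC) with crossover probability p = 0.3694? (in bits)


H(p) = -p*log2(p) - (1-p)*log2(1-p) = -0.3694*log2(0.3694) - 0.6306*log2(0.6306) = 0.530733 + 0.419477 = 0.9502. C = 1 - H(p) = 1 - 0.9502 = 0.0498

0.0498 bits


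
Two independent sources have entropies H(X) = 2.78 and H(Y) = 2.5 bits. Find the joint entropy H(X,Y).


For independent variables, H(X,Y) = H(X) + H(Y) = 2.78 + 2.5 = 5.28

5.28 bits


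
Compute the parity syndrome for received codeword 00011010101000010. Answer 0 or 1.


Syndrome = XOR of all bits = 0 XOR 0 XOR 0 XOR 1 XOR 1 XOR 0 XOR 1 XOR 0 XOR 1 XOR 0 XOR 1 XOR 0 XOR 0 XOR 0 XOR 0 XOR 1 XOR 0 = 0

0


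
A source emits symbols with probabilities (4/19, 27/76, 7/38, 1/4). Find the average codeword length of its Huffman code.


Huffman construction (repeatedly merge the two least-probable nodes; each merge adds 1 bit to every symbol beneath it): 7/38 + 4/19 = 15/38; 1/4 + 27/76 = 23/38; 15/38 + 23/38 = 1. Resulting codeword lengths (in the order the probabilities were given): (2, 2, 2, 2). L_avg = sum(p_i * l_i) = 4/19*2 + 27/76*2 + 7/38*2 + 1/4*2 = 2

2.0 bits


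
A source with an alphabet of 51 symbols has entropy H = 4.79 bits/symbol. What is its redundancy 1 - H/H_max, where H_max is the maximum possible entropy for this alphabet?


H_max = log2(K) = log2(51) = 5.6724 bits/symbol. Redundancy = 1 - H/H_max = 1 - 4.79/5.6724 = 1 - 0.8444 = 0.1556

0.1556


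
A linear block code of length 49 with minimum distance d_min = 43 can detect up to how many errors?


Detection capability = d_min - 1 = 43 - 1 = 42

42 errors


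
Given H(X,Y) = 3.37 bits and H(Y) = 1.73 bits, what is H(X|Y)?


H(X|Y) = H(X,Y) - H(Y) = 3.37 - 1.73 = 1.64

1.64 bits


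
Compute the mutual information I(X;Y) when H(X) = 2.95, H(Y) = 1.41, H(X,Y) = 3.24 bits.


I(X;Y) = H(X) + H(Y) - H(X,Y) = 2.95 + 1.41 - 3.24 = 1.12

1.12 bits


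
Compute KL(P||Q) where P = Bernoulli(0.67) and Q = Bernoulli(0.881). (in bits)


KL = p*log2(p/q) + (1-p)*log2((1-p)/(1-q)) = 0.67*log2(0.67/0.881) + 0.33*log2(0.33/0.119) = 0.221

0.221 bits


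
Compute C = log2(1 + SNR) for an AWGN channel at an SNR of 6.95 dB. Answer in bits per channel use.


SNR_linear = 10^(6.95/10) = 4.9545; C = log2(1 + SNR_linear) = log2(1 + 4.9545) = 2.574

2.574 bits/channel use


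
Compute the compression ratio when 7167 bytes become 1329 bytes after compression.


Ratio = original / compressed = 7167 / 1329 = 5.3928

5.3928


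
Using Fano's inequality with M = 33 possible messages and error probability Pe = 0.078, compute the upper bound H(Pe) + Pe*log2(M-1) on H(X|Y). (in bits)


H(Pe) = -Pe*log2(Pe) - (1-Pe)*log2(1-Pe) = -0.078*log2(0.078) - 0.922*log2(0.922) = 0.287070 + 0.108023 = 0.3951. Pe*log2(M-1) = 0.078*log2(32) = 0.390000. Bound = H(Pe) + Pe*log2(M-1) = 0.287070 + 0.108023 + 0.390000 = 0.7851

0.7851 bits


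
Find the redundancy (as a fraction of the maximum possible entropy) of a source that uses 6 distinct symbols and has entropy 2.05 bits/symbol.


H_max = log2(K) = log2(6) = 2.585 bits/symbol. Redundancy = 1 - H/H_max = 1 - 2.05/2.585 = 1 - 0.793 = 0.207

0.207


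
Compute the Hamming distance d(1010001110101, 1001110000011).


Count differing positions: . . ^ ^ ^ ^ ^ ^ ^ . ^ ^ . = 9 differences

9


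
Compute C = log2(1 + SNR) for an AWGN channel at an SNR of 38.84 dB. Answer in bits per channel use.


SNR_linear = 10^(38.84/10) = 7655.9661; C = log2(1 + SNR_linear) = log2(1 + 7655.9661) = 12.9026

12.9026 bits/channel use


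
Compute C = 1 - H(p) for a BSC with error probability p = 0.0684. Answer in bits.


H(p) = -p*log2(p) - (1-p)*log2(1-p) = -0.0684*log2(0.0684) - 0.9316*log2(0.9316) = 0.264698 + 0.095226 = 0.3599. C = 1 - H(p) = 1 - 0.3599 = 0.6401

0.6401 bits


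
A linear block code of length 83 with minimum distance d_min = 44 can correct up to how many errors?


Correction capability = floor((d-1)/2) = floor((44-1)/2) = 21

21 errors


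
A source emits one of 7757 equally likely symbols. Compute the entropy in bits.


H = log2(n) = log2(7757) = 12.9213

12.9213 bits


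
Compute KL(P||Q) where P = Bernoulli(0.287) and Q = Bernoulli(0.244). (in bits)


KL = p*log2(p/q) + (1-p)*log2((1-p)/(1-q)) = 0.287*log2(0.287/0.244) + 0.713*log2(0.713/0.756) = 0.007

0.007 bits


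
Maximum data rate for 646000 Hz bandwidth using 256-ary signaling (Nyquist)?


Rate = 2 * B * log2(M) = 2 * 646000 * 8.0 = 10336000.0

10336000.0 bps


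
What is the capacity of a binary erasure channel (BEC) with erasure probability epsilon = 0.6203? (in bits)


C = 1 - epsilon = 1 - 0.6203 = 0.3797

0.3797 bits


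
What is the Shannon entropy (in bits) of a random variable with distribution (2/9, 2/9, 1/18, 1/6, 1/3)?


H = -sum(p_i * log2(p_i)). Terms: -(2/9)*log2(2/9) = 0.482206; -(2/9)*log2(2/9) = 0.482206; -(1/18)*log2(1/18) = 0.231663; -(1/6)*log2(1/6) = 0.430827; -(1/3)*log2(1/3) = 0.528321. H = 0.482206 + 0.482206 + 0.231663 + 0.430827 + 0.528321 = 2.1552

2.1552 bits


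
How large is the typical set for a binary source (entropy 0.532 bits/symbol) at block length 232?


log2|A_typical| = nH = 232 * 0.532 = 123.424, so |A_typical| ~ 2^123.424 = 1.427e+37

1.427e+37


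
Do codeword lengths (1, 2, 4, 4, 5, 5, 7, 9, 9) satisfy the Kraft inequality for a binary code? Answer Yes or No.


Kraft sum = sum(2^(-l_i)) = 0.9492, need <= 1. Result: satisfied (a binary prefix-free code with these lengths exists)

Yes


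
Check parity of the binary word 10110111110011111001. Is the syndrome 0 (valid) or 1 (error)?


Syndrome = XOR of all bits = 1 XOR 0 XOR 1 XOR 1 XOR 0 XOR 1 XOR 1 XOR 1 XOR 1 XOR 1 XOR 0 XOR 0 XOR 1 XOR 1 XOR 1 XOR 1 XOR 1 XOR 0 XOR 0 XOR 1 = 0

0


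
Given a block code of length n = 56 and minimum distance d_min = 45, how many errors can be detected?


Detection capability = d_min - 1 = 45 - 1 = 44

44 errors


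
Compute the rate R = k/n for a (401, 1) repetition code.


Rate = k/n = 1/401

1/401


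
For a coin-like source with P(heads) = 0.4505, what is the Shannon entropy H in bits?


H = -p*log2(p) - (1-p)*log2(1-p). -0.4505*log2(0.4505) = 0.518256; -0.5495*log2(0.5495) = 0.474663. H = 0.518256 + 0.474663 = 0.9929

0.9929 bits


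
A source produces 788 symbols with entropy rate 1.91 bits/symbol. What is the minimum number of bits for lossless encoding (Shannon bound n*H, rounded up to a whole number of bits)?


Minimum bits >= n * H = 788 * 1.91 = 1505.08, rounded up to a whole number of bits = 1506

1506 bits


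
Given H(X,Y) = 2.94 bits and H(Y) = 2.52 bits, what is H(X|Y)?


H(X|Y) = H(X,Y) - H(Y) = 2.94 - 2.52 = 0.42

0.42 bits


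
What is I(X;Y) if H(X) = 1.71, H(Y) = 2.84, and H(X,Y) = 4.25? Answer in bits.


I(X;Y) = H(X) + H(Y) - H(X,Y) = 1.71 + 2.84 - 4.25 = 0.3

0.3 bits


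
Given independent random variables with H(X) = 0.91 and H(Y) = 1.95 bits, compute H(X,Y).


For independent variables, H(X,Y) = H(X) + H(Y) = 0.91 + 1.95 = 2.86

2.86 bits


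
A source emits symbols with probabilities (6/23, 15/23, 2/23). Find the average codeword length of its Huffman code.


Huffman construction (repeatedly merge the two least-probable nodes; each merge adds 1 bit to every symbol beneath it): 2/23 + 6/23 = 8/23; 8/23 + 15/23 = 1. Resulting codeword lengths (in the order the probabilities were given): (2, 1, 2). L_avg = sum(p_i * l_i) = 6/23*2 + 15/23*1 + 2/23*2 = 31/23 = 1.3478

1.3478 bits


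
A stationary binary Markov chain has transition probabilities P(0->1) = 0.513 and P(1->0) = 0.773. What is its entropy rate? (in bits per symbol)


Stationary distribution: pi_0 = p10/(p01+p10) = 0.6011, pi_1 = 0.3989. Entropy rate H' = pi_0*H(p01) + pi_1*H(p10) = 0.6011*0.9995 + 0.3989*0.7727 = 0.9091

0.9091 bits/symbol


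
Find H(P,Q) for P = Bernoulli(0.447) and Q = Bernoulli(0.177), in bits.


H(P,Q) = -p*log2(q) - (1-p)*log2(1-q). -0.447*log2(0.177) = 1.116686; -0.553*log2(0.823) = 0.155413. H(P,Q) = 1.116686 + 0.155413 = 1.2721

1.2721 bits
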